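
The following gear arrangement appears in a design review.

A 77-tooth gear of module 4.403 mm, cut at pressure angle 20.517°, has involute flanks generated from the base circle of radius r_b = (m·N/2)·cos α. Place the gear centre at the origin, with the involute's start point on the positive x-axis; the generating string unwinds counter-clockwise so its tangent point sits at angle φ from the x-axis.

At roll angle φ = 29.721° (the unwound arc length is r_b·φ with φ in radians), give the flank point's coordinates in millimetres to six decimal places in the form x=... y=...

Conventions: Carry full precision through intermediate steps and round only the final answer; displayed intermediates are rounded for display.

x=178.707243 y=7.189831

topology: single-mesh involute geometry — m = 4.403, N = 77
pitch radius r_p = m·N/2 = 4.403·77/2 = 169.515500
base radius r_b = r_p·cos α = 169.515500·cos 20.517° = 158.762833
roll angle φ = 29.721° = 0.51872931 rad
x = r_b·(cos φ + φ·sin φ) = 178.707243
y = r_b·(sin φ − φ·cos φ) = 7.189831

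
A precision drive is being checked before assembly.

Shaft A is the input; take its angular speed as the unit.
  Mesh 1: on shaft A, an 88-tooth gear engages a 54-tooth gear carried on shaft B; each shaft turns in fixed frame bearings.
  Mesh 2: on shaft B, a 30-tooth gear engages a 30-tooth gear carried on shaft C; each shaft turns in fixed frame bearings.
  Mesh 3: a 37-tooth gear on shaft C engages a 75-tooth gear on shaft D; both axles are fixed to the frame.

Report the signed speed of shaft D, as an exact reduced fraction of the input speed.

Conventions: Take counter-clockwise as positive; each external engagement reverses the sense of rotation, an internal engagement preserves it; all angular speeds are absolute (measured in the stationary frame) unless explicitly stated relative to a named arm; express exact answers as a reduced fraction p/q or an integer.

3-mesh fixed-axis compound train (all bearings frame-fixed)
mesh 1 [88T→54T]: |ω|/ω_in = 1×88/54 = 44/27, sense flips to −
mesh 2 [30T→30T]: |ω|/ω_in = (44/27)×30/30 = 44/27, sense flips to +
mesh 3 [37T→75T]: |ω|/ω_in = (44/27)×37/75 = 1628/2025, sense flips to −
signed output speed (× input speed) = -1628/2025

-1628/2025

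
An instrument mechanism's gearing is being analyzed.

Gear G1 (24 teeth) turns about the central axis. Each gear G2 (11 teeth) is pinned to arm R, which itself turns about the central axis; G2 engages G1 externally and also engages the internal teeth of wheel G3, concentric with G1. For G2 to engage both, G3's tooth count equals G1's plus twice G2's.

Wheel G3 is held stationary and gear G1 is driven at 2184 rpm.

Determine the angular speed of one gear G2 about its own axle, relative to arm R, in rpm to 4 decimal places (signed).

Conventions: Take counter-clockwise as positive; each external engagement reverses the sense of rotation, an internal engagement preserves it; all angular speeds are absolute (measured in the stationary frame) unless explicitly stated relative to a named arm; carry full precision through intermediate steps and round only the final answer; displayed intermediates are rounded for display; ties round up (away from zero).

planetary set (24T centre, 11T on arm, 46T internal) — Willis relation
normalise by the input: solve with ω_sun = 1, then scale by 2184 rpm
ring teeth: 24 + 2·11 = 46
24(ω_sun−ω_arm) = −46(ω_ring−ω_arm),  ω_ring = 0, ω_sun = 1
24(1−ω_arm) = −46(0−ω_arm)  ⇒  70·ω_arm = 24  ⇒  ω_arm = 12/35
sun–planet mesh: 24·(1−12/35) = −11·(ω_p−ω_arm)  ⇒  ω_p−ω_arm = -552/385
scale: ω_p−ω_arm = -552/385 × 2184 rpm = -3131.3455 rpm

-3131.3455 rpm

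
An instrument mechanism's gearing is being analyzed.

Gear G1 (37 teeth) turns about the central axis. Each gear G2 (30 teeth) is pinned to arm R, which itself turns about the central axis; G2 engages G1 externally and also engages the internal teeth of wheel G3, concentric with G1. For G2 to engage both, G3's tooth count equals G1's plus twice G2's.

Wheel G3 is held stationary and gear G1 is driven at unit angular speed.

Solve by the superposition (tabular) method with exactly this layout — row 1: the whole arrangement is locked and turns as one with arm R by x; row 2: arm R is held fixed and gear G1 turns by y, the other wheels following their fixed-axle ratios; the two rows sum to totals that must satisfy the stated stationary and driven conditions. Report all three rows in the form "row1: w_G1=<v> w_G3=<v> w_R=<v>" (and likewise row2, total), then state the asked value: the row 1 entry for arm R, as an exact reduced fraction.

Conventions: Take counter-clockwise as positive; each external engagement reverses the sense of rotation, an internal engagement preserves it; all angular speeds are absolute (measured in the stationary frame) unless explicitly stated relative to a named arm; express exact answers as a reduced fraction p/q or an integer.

planetary set (37T centre, 30T on arm, 97T internal) — Willis relation
row 1 (train locked, turned with arm): all members turn x
row 2 (arm held, sun turns y): ω_ring = −(37/97)·y, ω_arm = 0
boundary: total ω_ring = x − (37/97)·y = 0 and total ω_sun = x + y = 1  ⇒  y = 97/134, x = 37/134
row 2 ring = −(37/97)·97/134 = -37/134
totals (row 1 + row 2): sun 37/134 + 97/134 = 1, ring 37/134 + (-37/134) = 0, arm 37/134 + 0 = 37/134
asked cell (row1, arm) = 37/134

row1: w_G1=37/134 w_G3=37/134 w_R=37/134
row2: w_G1=97/134 w_G3=-37/134 w_R=0
total: w_G1=1 w_G3=0 w_R=37/134
asked value: 37/134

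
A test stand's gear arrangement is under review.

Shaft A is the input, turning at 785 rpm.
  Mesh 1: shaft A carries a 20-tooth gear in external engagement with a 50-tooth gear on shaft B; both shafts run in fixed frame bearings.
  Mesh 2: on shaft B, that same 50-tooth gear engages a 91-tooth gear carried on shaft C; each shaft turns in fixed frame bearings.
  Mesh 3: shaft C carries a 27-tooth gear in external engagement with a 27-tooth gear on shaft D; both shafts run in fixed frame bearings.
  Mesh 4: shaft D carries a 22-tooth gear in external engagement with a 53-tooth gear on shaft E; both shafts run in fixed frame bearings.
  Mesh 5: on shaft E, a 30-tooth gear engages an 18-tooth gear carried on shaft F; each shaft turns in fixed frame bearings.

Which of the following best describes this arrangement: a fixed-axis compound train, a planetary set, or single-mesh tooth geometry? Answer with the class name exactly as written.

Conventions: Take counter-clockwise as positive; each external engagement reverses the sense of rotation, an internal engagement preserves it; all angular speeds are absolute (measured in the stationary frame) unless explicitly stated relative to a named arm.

fixed-axis compound train

5-mesh fixed-axis compound train (all bearings frame-fixed)
classification: fixed-axis compound train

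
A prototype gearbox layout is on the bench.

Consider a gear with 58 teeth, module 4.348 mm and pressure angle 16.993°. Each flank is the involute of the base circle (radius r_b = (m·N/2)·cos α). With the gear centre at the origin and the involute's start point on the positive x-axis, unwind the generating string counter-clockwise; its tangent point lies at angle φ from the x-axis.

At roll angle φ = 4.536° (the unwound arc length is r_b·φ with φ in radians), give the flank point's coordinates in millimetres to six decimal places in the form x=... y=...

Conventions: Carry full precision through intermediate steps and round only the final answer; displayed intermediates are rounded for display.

x=120.964185 y=0.019932

recognized (one wheel, involute flank): single-mesh tooth geometry, m = 4.348, N = 58
pitch radius r_p = m·N/2 = 4.348·58/2 = 126.092000
base radius r_b = r_p·cos α = 126.092000·cos 16.993° = 120.586882
roll angle φ = 4.536° = 0.07916813 rad
x = r_b·(cos φ + φ·sin φ) = 120.964185
y = r_b·(sin φ − φ·cos φ) = 0.019932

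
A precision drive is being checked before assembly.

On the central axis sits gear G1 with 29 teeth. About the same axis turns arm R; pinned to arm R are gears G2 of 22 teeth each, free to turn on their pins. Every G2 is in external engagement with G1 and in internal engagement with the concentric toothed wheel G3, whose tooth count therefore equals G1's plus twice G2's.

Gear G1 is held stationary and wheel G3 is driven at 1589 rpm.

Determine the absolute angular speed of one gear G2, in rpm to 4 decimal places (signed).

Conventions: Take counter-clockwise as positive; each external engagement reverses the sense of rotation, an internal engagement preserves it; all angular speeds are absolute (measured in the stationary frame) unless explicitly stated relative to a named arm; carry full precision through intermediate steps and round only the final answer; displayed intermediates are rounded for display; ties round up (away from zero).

planetary set (29T centre, 22T on arm, 73T internal) — Willis relation
normalise by the input: solve with ω_ring = 1, then scale by 1589 rpm
ring teeth: 29 + 2·22 = 73
29(ω_sun−ω_arm) = −73(ω_ring−ω_arm),  ω_sun = 0, ω_ring = 1
29(0−ω_arm) = −73(1−ω_arm)  ⇒  102·ω_arm = 73  ⇒  ω_arm = 73/102
sun–planet mesh: 29·(0−73/102) = −22·(ω_p−ω_arm)  ⇒  ω_p−ω_arm = 2117/2244
ω_p = 73/102 + 2117/2244 = 73/44
scale: ω_p = 73/44 × 1589 rpm = +2636.2955 rpm

+2636.2955 rpm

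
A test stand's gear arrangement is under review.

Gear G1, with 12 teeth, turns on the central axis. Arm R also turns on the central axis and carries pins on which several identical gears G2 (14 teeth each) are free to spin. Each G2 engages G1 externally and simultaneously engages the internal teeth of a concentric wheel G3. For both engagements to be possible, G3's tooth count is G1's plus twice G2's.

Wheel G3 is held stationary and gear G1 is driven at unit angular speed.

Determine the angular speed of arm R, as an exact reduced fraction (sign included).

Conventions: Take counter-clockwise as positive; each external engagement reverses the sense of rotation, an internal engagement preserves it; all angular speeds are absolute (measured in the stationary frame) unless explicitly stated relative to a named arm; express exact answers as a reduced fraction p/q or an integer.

class = planetary set [G3 = 12+2·14 = 40; Willis about the carrier]
ring teeth: 12 + 2·14 = 40
12(ω_sun−ω_arm) = −40(ω_ring−ω_arm),  ω_ring = 0, ω_sun = 1
12(1−ω_arm) = −40(0−ω_arm)  ⇒  52·ω_arm = 12  ⇒  ω_arm = 3/13
exact speed ratio = 3/13

3/13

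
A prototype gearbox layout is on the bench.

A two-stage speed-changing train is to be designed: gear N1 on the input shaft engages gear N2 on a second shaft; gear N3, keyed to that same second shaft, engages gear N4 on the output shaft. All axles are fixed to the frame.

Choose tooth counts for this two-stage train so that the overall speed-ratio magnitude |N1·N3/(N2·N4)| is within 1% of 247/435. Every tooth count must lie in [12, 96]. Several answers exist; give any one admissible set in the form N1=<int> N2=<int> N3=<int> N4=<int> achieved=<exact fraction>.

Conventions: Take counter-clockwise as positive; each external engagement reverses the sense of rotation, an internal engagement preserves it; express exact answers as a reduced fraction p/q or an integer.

N1=13 N2=15 N3=19 N4=29 achieved=247/435

design class (target 247/435): fixed-axis compound train
target = 247/435 in lowest terms: an exact hit needs N1·N3 = k·247 and N2·N4 = k·435 for one integer k, every count in [12, 96]; additionally prefer no 1:1 stage (N1 ≠ N2, N3 ≠ N4)
k = 1: N1·N3 = 247 = 13·19, N2·N4 = 435 = 15·29
achieved = 13·19/(15·29) = 247/435; |achieved − target| = 0 ≤ 247/43500 ✓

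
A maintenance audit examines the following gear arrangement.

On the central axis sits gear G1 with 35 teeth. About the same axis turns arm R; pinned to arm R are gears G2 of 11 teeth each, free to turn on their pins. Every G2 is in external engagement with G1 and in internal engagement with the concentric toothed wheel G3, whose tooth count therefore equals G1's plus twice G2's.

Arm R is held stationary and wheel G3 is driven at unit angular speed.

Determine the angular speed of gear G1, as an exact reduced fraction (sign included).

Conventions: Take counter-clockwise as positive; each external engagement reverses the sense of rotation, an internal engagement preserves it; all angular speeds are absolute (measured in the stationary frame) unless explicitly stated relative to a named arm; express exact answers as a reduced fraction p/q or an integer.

-57/35

class = planetary set [G3 = 35+2·11 = 57; Willis about the carrier]
ring teeth: 35 + 2·11 = 57
35(ω_sun−ω_arm) = −57(ω_ring−ω_arm),  ω_arm = 0, ω_ring = 1
ω_sun = 0 − (57/35)(1−0) = -57/35
exact speed ratio = -57/35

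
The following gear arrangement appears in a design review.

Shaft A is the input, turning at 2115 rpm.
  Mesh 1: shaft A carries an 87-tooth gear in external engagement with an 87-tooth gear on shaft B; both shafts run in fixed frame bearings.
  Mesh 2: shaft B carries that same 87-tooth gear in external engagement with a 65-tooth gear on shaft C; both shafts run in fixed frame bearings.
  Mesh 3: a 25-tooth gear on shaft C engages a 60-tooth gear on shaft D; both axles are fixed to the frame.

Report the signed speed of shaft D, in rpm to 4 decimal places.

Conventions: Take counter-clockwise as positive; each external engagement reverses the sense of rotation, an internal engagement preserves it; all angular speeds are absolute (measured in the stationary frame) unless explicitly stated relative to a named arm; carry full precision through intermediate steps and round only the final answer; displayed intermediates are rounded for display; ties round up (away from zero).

recognized (4 fixed axles, 3 meshes): fixed-axis compound train
mesh 1 [87T→87T]: ω = 2115.0000×87/87 = 2115.0000 rpm, sense flips to −
mesh 2 [87T→65T]: ω = 2115.0000×87/65 = 2830.8462 rpm, sense flips to +
mesh 3 [25T→60T]: ω = 2830.8462×25/60 = 1179.5192 rpm, sense flips to −
signed output speed = -1179.5192 rpm

-1179.5192 rpm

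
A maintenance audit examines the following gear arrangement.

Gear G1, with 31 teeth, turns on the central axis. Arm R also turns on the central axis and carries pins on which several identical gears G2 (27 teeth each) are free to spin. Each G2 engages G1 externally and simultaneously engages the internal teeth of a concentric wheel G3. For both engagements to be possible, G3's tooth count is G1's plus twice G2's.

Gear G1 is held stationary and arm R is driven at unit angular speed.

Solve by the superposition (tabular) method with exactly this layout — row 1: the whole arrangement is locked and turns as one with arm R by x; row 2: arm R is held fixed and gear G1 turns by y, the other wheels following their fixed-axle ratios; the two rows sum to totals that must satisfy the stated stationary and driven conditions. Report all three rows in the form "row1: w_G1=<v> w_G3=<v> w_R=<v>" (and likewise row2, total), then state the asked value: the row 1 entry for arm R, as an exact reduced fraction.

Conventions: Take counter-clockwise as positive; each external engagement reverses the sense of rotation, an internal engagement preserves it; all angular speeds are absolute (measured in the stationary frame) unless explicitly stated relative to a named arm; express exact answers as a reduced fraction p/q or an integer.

class = planetary set [G3 = 31+2·27 = 85; Willis about the carrier]
row 1 (train locked, turned with arm): all members turn x
superposition row 2 [arm held]: sun y, ring −(31/85)·y, arm 0
boundary: total ω_sun = x + y = 0 and total ω_arm = x = 1  ⇒  y = -1, x = 1
row 2 ring = −(31/85)·(-1) = 31/85
totals (row 1 + row 2): sun 1 + (-1) = 0, ring 1 + 31/85 = 116/85, arm 1 + 0 = 1
asked cell (row1, arm) = 1

row1: w_G1=1 w_G3=1 w_R=1
row2: w_G1=-1 w_G3=31/85 w_R=0
total: w_G1=0 w_G3=116/85 w_R=1
asked value: 1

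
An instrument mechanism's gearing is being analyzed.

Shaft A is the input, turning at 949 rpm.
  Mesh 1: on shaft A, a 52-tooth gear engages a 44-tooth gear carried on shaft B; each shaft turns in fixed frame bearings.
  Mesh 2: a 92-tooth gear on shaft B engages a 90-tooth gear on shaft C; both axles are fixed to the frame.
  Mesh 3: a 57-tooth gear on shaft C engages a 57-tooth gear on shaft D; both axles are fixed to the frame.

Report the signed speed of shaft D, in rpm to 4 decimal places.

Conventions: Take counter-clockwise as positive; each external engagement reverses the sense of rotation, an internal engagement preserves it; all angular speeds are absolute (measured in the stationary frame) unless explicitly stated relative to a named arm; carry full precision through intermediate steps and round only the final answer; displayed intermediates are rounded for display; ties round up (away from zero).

-1146.4687 rpm

topology: fixed-axis compound train — 3 meshes, A→D
mesh 1 [52T→44T]: ω = 949.0000×52/44 = 1121.5455 rpm, sense flips to −
mesh 2 [92T→90T]: ω = 1121.5455×92/90 = 1146.4687 rpm, sense flips to +
mesh 3 [57T→57T]: ω = 1146.4687×57/57 = 1146.4687 rpm, sense flips to −
signed output speed = -1146.4687 rpm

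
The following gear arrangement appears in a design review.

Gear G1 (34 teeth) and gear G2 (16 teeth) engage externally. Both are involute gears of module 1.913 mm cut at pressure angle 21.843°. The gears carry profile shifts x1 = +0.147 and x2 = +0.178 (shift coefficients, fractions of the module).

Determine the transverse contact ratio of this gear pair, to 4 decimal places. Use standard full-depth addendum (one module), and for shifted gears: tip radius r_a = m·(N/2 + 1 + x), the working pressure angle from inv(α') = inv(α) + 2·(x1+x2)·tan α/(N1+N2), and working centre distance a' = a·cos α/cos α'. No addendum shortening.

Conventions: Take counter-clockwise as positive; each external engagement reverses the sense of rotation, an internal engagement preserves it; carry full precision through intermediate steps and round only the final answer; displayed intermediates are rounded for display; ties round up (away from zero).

1.4550

topology: single-mesh involute geometry — m = 1.913, 34T/16T pair
base radii: r_b1 = 30.186215, r_b2 = 14.205278
tip radii: r_a1 = 34.715211, r_a2 = 17.557514
inv(α') = inv(21.843°) + 2·(+0.147+0.178)·tan α/(34+16) = 0.02482096  ⇒  α' = 23.54867°
a' = a·cos α / cos α' = 47.8250·cos 21.843°/cos 23.54867° = 48.424210
action lengths: √(r_a1²−r_b1²) = 17.144629, √(r_a2²−r_b2²) = 10.318739
base pitch p_b = π·m·cos α = 5.578400
CR = (17.144629 + 10.318739 − 48.424210·sin 23.54867°)/5.578400 = 1.454996
contact ratio ≈ 1.4550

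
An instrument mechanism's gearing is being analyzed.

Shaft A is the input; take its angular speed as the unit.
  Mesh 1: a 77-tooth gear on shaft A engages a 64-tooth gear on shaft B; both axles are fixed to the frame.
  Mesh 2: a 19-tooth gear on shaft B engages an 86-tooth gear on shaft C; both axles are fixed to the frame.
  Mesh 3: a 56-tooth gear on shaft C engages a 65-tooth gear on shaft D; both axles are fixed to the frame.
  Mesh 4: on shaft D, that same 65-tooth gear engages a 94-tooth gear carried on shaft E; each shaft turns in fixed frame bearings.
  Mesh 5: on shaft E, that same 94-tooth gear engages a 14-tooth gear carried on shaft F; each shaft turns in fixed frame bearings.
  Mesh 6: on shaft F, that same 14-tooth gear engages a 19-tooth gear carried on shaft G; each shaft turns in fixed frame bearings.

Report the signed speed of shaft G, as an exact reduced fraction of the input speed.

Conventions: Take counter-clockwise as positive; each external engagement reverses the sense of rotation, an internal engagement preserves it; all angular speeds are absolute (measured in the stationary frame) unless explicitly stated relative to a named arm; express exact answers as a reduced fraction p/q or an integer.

6-mesh fixed-axis compound train (all bearings frame-fixed)
mesh 1 [77T→64T]: |ω|/ω_in = 1×77/64 = 77/64, sense flips to −
mesh 2 [19T→86T]: |ω|/ω_in = (77/64)×19/86 = 1463/5504, sense flips to +
mesh 3 [56T→65T]: |ω|/ω_in = (1463/5504)×56/65 = 10241/44720, sense flips to −
mesh 4 [65T→94T]: |ω|/ω_in = (10241/44720)×65/94 = 10241/64672, sense flips to +
mesh 5 [94T→14T]: |ω|/ω_in = (10241/64672)×94/14 = 1463/1376, sense flips to −
mesh 6 [14T→19T]: |ω|/ω_in = (1463/1376)×14/19 = 539/688, sense flips to +
signed output speed (× input speed) = 539/688

539/688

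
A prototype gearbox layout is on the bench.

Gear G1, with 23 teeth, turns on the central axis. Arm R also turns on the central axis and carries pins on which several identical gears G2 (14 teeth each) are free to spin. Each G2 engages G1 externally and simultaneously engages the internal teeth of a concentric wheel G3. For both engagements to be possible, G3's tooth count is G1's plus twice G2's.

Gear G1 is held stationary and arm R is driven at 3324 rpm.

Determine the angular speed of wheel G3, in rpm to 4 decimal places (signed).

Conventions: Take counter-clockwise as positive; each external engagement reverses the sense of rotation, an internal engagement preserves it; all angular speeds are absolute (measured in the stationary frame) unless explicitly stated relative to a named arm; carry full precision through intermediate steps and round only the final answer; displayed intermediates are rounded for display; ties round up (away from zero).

+4823.0588 rpm

recognized (axles ride arm R): planetary set, 23/14/51 teeth
normalise by the input: solve with ω_arm = 1, then scale by 3324 rpm
ring teeth: 23 + 2·14 = 51
23(ω_sun−ω_arm) = −51(ω_ring−ω_arm),  ω_sun = 0, ω_arm = 1
ω_ring = 1 − (23/51)(0−1) = 74/51
scale: ω_ring = 74/51 × 3324 rpm = +4823.0588 rpm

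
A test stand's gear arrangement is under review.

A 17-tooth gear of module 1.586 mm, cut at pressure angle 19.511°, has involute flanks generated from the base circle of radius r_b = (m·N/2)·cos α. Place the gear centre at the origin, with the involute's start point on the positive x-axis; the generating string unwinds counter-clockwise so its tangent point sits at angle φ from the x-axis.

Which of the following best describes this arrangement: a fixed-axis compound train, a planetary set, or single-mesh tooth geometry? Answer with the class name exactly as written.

single-mesh tooth geometry

class = single-mesh tooth geometry [base-circle involute, m = 1.586, 17T]
classification: single-mesh tooth geometry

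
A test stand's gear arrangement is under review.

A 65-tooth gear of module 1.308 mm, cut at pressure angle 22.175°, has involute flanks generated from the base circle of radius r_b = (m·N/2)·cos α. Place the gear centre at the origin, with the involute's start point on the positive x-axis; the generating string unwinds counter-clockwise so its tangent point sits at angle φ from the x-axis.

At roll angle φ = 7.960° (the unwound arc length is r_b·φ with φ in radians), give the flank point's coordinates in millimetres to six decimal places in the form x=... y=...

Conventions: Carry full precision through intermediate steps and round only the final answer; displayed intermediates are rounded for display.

x=39.743832 y=0.035118

single-mesh involute tooth geometry (65T wheel at module 1.308)
pitch radius r_p = m·N/2 = 1.308·65/2 = 42.510000
base radius r_b = r_p·cos α = 42.510000·cos 22.175° = 39.365763
roll angle φ = 7.960° = 0.13892821 rad
x = r_b·(cos φ + φ·sin φ) = 39.743832
y = r_b·(sin φ − φ·cos φ) = 0.035118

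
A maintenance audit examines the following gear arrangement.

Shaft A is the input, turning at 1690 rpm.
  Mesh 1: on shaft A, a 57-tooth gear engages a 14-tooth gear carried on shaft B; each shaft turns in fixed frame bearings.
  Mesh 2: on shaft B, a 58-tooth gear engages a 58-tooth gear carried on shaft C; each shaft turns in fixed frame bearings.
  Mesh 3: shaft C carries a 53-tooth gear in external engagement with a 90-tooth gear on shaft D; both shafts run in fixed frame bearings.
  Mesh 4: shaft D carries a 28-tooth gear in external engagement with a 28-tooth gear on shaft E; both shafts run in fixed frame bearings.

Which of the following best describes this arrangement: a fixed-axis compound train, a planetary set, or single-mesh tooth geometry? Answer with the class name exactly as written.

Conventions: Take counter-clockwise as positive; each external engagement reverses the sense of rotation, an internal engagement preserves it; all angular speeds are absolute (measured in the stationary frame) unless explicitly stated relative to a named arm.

recognized (5 fixed axles, 4 meshes): fixed-axis compound train
classification: fixed-axis compound train

fixed-axis compound train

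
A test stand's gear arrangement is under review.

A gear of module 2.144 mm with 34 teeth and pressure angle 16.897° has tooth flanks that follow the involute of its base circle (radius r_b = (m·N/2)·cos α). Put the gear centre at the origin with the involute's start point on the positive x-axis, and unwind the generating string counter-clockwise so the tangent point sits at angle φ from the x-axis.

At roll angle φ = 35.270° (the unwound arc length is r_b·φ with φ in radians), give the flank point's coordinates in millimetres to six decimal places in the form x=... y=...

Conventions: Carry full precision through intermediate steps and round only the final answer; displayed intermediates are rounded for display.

x=40.869184 y=2.610286

class = single-mesh tooth geometry [base-circle involute, m = 2.144, 34T]
pitch radius r_p = m·N/2 = 2.144·34/2 = 36.448000
base radius r_b = r_p·cos α = 36.448000·cos 16.897° = 34.874496
roll angle φ = 35.270° = 0.61557763 rad
x = r_b·(cos φ + φ·sin φ) = 40.869184
y = r_b·(sin φ − φ·cos φ) = 2.610286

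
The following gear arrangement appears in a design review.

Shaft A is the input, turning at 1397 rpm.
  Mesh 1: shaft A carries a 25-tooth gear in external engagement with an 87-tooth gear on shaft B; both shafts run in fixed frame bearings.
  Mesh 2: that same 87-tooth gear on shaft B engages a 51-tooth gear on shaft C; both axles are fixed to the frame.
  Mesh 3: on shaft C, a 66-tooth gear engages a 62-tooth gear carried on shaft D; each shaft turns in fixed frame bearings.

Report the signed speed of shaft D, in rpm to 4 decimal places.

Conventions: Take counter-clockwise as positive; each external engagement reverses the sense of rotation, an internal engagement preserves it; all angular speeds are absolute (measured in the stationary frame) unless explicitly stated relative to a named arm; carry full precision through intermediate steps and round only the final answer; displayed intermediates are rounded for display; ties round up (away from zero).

recognized (4 fixed axles, 3 meshes): fixed-axis compound train
mesh 1 [25T→87T]: ω = 1397.0000×25/87 = 401.4368 rpm, sense flips to −
mesh 2 [87T→51T]: ω = 401.4368×87/51 = 684.8039 rpm, sense flips to +
mesh 3 [66T→62T]: ω = 684.8039×66/62 = 728.9848 rpm, sense flips to −
signed output speed = -728.9848 rpm

-728.9848 rpm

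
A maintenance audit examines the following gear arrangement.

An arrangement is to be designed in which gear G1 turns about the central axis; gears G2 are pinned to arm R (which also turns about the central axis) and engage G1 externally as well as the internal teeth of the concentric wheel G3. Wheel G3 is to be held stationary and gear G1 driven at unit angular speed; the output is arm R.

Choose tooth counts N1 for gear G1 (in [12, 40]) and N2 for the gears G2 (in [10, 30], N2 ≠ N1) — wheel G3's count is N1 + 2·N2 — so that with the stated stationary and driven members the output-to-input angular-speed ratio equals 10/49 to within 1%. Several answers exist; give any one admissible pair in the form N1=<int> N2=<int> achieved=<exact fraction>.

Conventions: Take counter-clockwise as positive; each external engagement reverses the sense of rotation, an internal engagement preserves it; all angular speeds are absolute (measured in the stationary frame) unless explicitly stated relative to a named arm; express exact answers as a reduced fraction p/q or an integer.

class = planetary set [ratio 10/49 wanted; Willis about the carrier]
Willis with ω_ring = 0: ω_arm/ω_sun = N1/(N1+N3); set equal to 10/49  ⇒  N3/N1 = 1/(10/49) − 1 = 39/10
N3 = N1 + 2·N2  ⇒  N2/N1 = (N3/N1 − 1)/2 = (39/10 − 1)/2 = 29/20
smallest multiple with N1 ≥ 12 and N2 ≥ 10: k = 1  ⇒  N1 = 1·20 = 20, N2 = 1·29 = 29 (N1 ≤ 40, N2 ≤ 30, N2 ≠ N1 ✓), N3 = 20 + 2·29 = 78
check: N1/(N1+N3) with N1 = 20, N3 = 78 gives 10/49; |achieved − target| = 0 ≤ 1/490 ✓

N1=20 N2=29 achieved=10/49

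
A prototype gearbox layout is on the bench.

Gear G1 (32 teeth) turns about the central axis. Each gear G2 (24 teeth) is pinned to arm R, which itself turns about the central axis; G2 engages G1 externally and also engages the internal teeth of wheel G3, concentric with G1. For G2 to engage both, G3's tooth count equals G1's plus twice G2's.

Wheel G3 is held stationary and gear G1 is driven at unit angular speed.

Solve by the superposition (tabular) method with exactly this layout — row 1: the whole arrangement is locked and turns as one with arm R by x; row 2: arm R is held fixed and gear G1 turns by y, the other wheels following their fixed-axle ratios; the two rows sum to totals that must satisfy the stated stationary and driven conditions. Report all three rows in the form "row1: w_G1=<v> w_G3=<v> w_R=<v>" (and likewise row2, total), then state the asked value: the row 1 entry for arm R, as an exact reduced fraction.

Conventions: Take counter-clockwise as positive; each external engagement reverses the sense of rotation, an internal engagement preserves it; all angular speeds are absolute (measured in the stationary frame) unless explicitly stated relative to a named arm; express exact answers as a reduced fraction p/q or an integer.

recognized (axles ride arm R): planetary set, 32/24/80 teeth
superposition row 1 [locked train]: every member turns x
row 2: sun turns y, ring = −(32/80)·y, arm 0
boundary: total ω_ring = x − (32/80)·y = 0 and total ω_sun = x + y = 1  ⇒  y = 5/7, x = 2/7
row 2 ring = −(32/80)·5/7 = -2/7
totals (row 1 + row 2): sun 2/7 + 5/7 = 1, ring 2/7 + (-2/7) = 0, arm 2/7 + 0 = 2/7
asked cell (row1, arm) = 2/7

row1: w_G1=2/7 w_G3=2/7 w_R=2/7
row2: w_G1=5/7 w_G3=-2/7 w_R=0
total: w_G1=1 w_G3=0 w_R=2/7
asked value: 2/7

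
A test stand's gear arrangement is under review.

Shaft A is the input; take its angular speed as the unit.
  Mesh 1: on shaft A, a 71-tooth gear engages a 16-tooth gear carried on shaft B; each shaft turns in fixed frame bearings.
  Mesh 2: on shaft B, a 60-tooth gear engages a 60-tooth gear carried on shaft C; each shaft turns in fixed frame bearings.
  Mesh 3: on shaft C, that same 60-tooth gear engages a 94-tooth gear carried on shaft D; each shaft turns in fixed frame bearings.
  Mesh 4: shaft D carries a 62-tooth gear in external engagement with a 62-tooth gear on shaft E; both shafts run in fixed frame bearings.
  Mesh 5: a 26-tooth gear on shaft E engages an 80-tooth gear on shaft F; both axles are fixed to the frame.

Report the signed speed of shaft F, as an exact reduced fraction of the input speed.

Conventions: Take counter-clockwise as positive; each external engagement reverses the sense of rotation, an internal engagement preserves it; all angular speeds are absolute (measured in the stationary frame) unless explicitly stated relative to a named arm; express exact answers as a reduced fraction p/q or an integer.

-2769/3008

5-mesh fixed-axis compound train (all bearings frame-fixed)
mesh 1 [71T→16T]: |ω|/ω_in = 1×71/16 = 71/16, sense flips to −
mesh 2 [60T→60T]: |ω|/ω_in = (71/16)×60/60 = 71/16, sense flips to +
mesh 3 [60T→94T]: |ω|/ω_in = (71/16)×60/94 = 1065/376, sense flips to −
mesh 4 [62T→62T]: |ω|/ω_in = (1065/376)×62/62 = 1065/376, sense flips to +
mesh 5 [26T→80T]: |ω|/ω_in = (1065/376)×26/80 = 2769/3008, sense flips to −
signed output speed (× input speed) = -2769/3008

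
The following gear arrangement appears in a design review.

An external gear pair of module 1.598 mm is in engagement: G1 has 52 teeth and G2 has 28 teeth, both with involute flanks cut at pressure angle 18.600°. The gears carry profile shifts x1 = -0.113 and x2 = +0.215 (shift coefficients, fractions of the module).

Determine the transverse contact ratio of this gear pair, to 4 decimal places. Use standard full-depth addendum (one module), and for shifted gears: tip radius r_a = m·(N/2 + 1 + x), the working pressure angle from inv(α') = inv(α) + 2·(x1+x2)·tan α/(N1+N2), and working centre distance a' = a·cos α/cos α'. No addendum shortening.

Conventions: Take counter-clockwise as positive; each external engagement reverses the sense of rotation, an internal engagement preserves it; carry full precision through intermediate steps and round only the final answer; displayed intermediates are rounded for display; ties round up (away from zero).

single-mesh involute tooth geometry (52T engaging 28T at module 1.598)
base radii: r_b1 = 39.377882, r_b2 = 21.203475
tip radii: r_a1 = 42.965426, r_a2 = 24.313570
inv(α') = inv(18.600°) + 2·(-0.113+0.215)·tan α/(52+28) = 0.01276411  ⇒  α' = 19.02367°
a' = a·cos α / cos α' = 63.9200·cos 18.600°/cos 19.02367° = 64.081218
action lengths: √(r_a1²−r_b1²) = 17.187503, √(r_a2²−r_b2²) = 11.897997
base pitch p_b = π·m·cos α = 4.758049
CR = (17.187503 + 11.897997 − 64.081218·sin 19.02367°)/4.758049 = 1.722904
contact ratio ≈ 1.7229

1.7229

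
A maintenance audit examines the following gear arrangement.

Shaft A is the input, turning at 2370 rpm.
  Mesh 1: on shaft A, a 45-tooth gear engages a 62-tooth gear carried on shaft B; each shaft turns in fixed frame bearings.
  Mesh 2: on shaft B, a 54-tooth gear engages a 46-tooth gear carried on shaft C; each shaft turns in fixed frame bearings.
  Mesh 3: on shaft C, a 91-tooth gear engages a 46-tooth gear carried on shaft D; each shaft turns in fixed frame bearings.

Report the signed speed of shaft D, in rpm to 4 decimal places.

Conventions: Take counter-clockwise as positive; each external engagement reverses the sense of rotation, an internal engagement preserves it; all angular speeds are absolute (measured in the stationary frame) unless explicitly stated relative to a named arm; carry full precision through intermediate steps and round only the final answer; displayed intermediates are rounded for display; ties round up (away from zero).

class = fixed-axis compound train [3 meshes; 3 ratios multiply, 3 sense flips]
mesh 1 [45T→62T]: ω = 2370.0000×45/62 = 1720.1613 rpm, sense flips to −
mesh 2 [54T→46T]: ω = 1720.1613×54/46 = 2019.3198 rpm, sense flips to +
mesh 3 [91T→46T]: ω = 2019.3198×91/46 = 3994.7413 rpm, sense flips to −
signed output speed = -3994.7413 rpm

-3994.7413 rpm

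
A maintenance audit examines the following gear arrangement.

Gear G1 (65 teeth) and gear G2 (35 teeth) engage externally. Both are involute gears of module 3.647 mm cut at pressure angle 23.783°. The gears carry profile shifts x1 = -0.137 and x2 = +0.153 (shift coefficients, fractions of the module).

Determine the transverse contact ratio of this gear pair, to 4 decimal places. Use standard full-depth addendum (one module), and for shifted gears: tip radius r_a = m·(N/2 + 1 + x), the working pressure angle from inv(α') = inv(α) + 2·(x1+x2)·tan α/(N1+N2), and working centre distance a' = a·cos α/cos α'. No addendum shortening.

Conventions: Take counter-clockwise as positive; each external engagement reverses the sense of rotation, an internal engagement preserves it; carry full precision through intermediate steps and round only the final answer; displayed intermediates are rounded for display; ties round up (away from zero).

recognized (one external pair, fixed centres): single-mesh tooth geometry, m = 3.647, N1 = 65, N2 = 35
base radii: r_b1 = 108.462069, r_b2 = 58.402653
tip radii: r_a1 = 121.674861, r_a2 = 68.027491
inv(α') = inv(23.783°) + 2·(-0.137+0.153)·tan α/(65+35) = 0.02574754  ⇒  α' = 23.82452°
a' = a·cos α / cos α' = 182.3500·cos 23.783°/cos 23.82452° = 182.408304
action lengths: √(r_a1²−r_b1²) = 55.143008, √(r_a2²−r_b2²) = 34.883660
base pitch p_b = π·m·cos α = 10.484420
CR = (55.143008 + 34.883660 − 182.408304·sin 23.82452°)/10.484420 = 1.559002
contact ratio ≈ 1.5590

1.5590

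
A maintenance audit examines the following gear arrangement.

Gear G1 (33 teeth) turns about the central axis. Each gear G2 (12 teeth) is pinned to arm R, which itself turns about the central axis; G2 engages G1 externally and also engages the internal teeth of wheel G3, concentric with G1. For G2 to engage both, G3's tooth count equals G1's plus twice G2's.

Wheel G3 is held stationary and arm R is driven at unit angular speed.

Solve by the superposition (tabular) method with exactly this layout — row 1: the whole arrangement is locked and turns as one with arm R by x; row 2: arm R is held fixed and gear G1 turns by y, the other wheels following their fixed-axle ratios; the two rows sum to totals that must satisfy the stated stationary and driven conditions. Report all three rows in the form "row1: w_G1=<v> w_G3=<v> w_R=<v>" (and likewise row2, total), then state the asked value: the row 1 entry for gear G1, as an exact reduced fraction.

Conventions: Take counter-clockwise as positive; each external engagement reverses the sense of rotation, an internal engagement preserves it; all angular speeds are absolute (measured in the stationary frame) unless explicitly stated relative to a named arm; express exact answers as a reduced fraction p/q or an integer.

recognized (axles ride arm R): planetary set, 33/12/57 teeth
row 1 (train locked, turned with arm): all members turn x
row 2 (arm held, sun turns y): ω_ring = −(33/57)·y, ω_arm = 0
boundary: total ω_ring = x − (33/57)·y = 0 and total ω_arm = x = 1  ⇒  y = 19/11, x = 1
row 2 ring = −(33/57)·19/11 = -1
totals (row 1 + row 2): sun 1 + 19/11 = 30/11, ring 1 + (-1) = 0, arm 1 + 0 = 1
asked cell (row1, sun) = 1

row1: w_G1=1 w_G3=1 w_R=1
row2: w_G1=19/11 w_G3=-1 w_R=0
total: w_G1=30/11 w_G3=0 w_R=1
asked value: 1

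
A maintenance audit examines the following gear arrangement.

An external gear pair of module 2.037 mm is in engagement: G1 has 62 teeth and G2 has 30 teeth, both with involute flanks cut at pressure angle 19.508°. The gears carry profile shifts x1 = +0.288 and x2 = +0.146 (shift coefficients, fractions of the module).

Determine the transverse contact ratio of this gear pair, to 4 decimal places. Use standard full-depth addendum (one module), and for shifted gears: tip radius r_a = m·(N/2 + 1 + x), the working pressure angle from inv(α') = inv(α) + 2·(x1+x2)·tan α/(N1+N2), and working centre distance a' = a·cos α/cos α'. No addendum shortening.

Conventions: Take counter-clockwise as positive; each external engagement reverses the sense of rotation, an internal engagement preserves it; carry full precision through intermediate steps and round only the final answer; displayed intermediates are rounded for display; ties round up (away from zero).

1.6743

class = single-mesh tooth geometry [involute pair 62T × 30T, m = 2.037]
base radii: r_b1 = 59.522038, r_b2 = 28.800986
tip radii: r_a1 = 65.770656, r_a2 = 32.889402
inv(α') = inv(19.508°) + 2·(+0.288+0.146)·tan α/(62+30) = 0.01713940  ⇒  α' = 20.91976°
a' = a·cos α / cos α' = 93.7020·cos 19.508°/cos 20.91976° = 94.556028
action lengths: √(r_a1²−r_b1²) = 27.980460, √(r_a2²−r_b2²) = 15.881308
base pitch p_b = π·m·cos α = 6.032064
CR = (27.980460 + 15.881308 − 94.556028·sin 20.91976°)/6.032064 = 1.674315
contact ratio ≈ 1.6743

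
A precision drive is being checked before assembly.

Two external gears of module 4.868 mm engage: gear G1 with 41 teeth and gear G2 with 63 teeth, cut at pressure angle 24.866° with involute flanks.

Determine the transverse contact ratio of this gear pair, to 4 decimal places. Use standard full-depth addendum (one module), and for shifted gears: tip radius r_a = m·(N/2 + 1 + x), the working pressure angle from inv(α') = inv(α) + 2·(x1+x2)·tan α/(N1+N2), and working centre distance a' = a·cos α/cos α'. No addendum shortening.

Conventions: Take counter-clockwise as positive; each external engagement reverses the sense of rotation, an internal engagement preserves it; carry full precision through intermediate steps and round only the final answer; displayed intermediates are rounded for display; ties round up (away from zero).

class = single-mesh tooth geometry [involute pair 41T × 63T, m = 4.868]
base radii: r_b1 = 90.542468, r_b2 = 139.126231
tip radii: r_a1 = 104.662000, r_a2 = 158.210000
no profile shift: α' = α, a' = a
action lengths: √(r_a1²−r_b1²) = 52.499484, √(r_a2²−r_b2²) = 75.327923
base pitch p_b = π·m·cos α = 13.875490
CR = (52.499484 + 75.327923 − 253.136000·sin 24.86600°)/13.875490 = 1.541160
contact ratio ≈ 1.5412

1.5412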